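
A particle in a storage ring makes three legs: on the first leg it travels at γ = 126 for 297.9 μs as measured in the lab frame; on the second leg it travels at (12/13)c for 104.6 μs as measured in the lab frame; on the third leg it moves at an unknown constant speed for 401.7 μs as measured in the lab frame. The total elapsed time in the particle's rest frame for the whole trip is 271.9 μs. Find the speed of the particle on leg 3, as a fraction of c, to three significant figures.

Leg 1: γ = 126; τ_1 = 297.9/126.0 = 2.364 μs.
Leg 2: γ = 1/√(1 − (12/13)²) = 13/5 = 2.600; τ_2 = 104.6/2.600 = 40.23 μs.
Leg 3: speed unknown; τ_3 = 401.7/γ_3.
Total proper time: 2.364 + 40.23 + τ_3 = 271.9, so τ_3 = 271.9 − 42.60 = 229.3 μs.
γ_3 = 401.7/229.3 = 1.752; β = √(1 − 1/γ²) = √0.6741.

β = 0.821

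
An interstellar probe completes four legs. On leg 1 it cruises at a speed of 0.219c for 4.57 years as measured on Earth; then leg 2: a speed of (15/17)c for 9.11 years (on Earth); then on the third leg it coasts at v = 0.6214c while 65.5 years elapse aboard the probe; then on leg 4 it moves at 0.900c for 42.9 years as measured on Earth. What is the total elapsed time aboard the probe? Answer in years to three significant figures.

Leg 1: γ = 1/√(1 − 0.219²) = 1/√0.9520 = 1.025; τ_1 = 4.57/1.025 = 4.459 years.
Leg 2: γ = 1/√(1 − (15/17)²) = 17/8 = 2.125; τ_2 = 9.11/2.125 = 4.287 years.
Leg 3: 65.5 years is already measured aboard the probe.
Leg 4: γ = 1/√(1 − 0.900²) = 1/√0.1900 = 2.294; τ_4 = 42.9/2.294 = 18.70 years.
Total: 4.459 + 4.287 + 65.50 + 18.70 years.

τ = 92.9 years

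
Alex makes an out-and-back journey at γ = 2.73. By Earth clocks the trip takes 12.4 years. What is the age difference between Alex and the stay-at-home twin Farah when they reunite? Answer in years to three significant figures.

γ = 2.73
Alex's elapsed proper time: τ = 12.4/2.730 = 4.542 years.
Age gap = Δt − τ = 12.4 − 4.542 years.

Δt − τ = 7.86 years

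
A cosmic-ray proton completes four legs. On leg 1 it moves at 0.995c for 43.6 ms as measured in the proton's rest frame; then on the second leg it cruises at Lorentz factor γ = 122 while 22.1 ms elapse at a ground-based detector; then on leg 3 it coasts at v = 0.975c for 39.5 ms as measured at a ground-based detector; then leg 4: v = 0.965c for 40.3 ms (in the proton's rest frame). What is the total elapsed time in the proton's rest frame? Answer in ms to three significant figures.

τ = 92.9 ms

Leg 1: 43.6 ms is already measured in the proton's rest frame.
Leg 2: γ = 122; τ_2 = 22.1/122.0 = 0.1811 ms.
Leg 3: γ = 1/√(1 − 0.975²) = 1/√0.04938 = 4.500; τ_3 = 39.5/4.500 = 8.777 ms.
Leg 4: 40.3 ms is already measured in the proton's rest frame.
Total: 43.60 + 0.1811 + 8.777 + 40.30 ms.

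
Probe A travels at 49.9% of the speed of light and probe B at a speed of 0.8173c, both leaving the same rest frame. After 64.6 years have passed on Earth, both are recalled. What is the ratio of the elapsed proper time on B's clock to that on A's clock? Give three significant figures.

τ_B/τ_A = 0.665

A: β = 0.499; γ = 1/√(1 − 0.499²) = 1/√0.7510 = 1.154. B: γ = 1/√(1 − 0.8173²) = 1/√0.3320 = 1.735.
τ_A/τ_B = γ_B/γ_A = 1.735/1.154 = 1.504, so τ_B/τ_A = 0.6649.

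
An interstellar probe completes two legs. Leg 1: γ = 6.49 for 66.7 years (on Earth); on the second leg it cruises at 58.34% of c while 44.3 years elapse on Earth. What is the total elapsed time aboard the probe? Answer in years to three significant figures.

τ = 46.3 years

Leg 1: γ = 6.49; τ_1 = 66.7/6.490 = 10.28 years.
Leg 2: β = 0.5834; γ = 1/√(1 − 0.5834²) = 1/√0.6596 = 1.231; τ_2 = 44.3/1.231 = 35.98 years.
Total: 10.28 + 35.98 years.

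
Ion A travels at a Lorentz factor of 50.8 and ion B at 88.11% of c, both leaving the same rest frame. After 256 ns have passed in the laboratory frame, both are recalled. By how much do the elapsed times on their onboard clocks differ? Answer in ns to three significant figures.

|τ_A − τ_B| = 116 ns

A: γ = 50.8; τ_A = 256/50.80 = 5.039 ns.
B: β = 0.8811; γ = 1/√(1 − 0.8811²) = 1/√0.2237 = 2.114; τ_B = 256/2.114 = 121.1 ns.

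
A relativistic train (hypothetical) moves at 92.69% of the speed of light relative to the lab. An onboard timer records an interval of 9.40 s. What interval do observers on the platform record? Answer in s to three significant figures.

β = 0.9269; γ = 1/√(1 − 0.9269²) = 1/√0.1409 = 2.664
The interval measured on the train is the proper time (both events occur at the same place in that frame); the lab-frame interval is Δt = γτ = 2.664 × 9.40 s.

Δt = 25.0 s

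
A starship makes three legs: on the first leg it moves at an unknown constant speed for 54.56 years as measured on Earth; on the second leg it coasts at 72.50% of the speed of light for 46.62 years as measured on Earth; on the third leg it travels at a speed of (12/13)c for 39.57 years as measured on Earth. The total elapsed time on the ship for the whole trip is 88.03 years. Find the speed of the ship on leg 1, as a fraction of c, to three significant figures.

Leg 1: speed unknown; τ_1 = 54.56/γ_1.
Leg 2: β = 0.7250; γ = 1/√(1 − 0.7250²) = 1/√0.4744 = 1.452; τ_2 = 46.62/1.452 = 32.11 years.
Leg 3: γ = 1/√(1 − (12/13)²) = 13/5 = 2.600; τ_3 = 39.57/2.600 = 15.22 years.
Total proper time: τ_1 + 32.11 + 15.22 = 88.03, so τ_1 = 88.03 − 47.33 = 40.70 years.
γ_1 = 54.56/40.70 = 1.340; β = √(1 − 1/γ²) = √0.4435.

β = 0.666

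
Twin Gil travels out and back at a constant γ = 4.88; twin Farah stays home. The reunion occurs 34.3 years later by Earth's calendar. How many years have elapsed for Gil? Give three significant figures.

τ = 7.03 years

γ = 4.88
Gil's clock measures proper time along the trip: τ = Δt/γ = 34.3/4.880 years.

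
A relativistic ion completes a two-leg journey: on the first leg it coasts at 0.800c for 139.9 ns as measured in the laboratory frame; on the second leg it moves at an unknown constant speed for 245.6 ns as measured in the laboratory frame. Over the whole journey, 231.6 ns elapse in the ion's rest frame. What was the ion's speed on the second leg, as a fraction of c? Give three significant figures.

Leg 1: γ = 1/√(1 − 0.800²) = 5/3 ≈ 1.667; τ_1 = 139.9/1.667 = 83.94 ns.
Leg 2: speed unknown; τ_2 = 245.6/γ_2.
Total proper time: 83.94 + τ_2 = 231.6, so τ_2 = 231.6 − 83.94 = 147.7 ns.
γ_2 = 245.6/147.7 = 1.663; β = √(1 − 1/γ²) = √0.6385.

β = 0.799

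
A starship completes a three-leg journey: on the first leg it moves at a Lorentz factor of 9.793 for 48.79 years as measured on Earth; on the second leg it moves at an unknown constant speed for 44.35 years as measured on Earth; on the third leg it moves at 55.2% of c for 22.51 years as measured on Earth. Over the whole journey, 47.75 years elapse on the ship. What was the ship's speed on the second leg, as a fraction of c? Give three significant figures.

Leg 1: γ = 9.793; τ_1 = 48.79/9.793 = 4.982 years.
Leg 2: speed unknown; τ_2 = 44.35/γ_2.
Leg 3: β = 0.552; γ = 1/√(1 − 0.552²) = 1/√0.6953 = 1.199; τ_3 = 22.51/1.199 = 18.77 years.
Total proper time: 4.982 + τ_2 + 18.77 = 47.75, so τ_2 = 47.75 − 23.75 = 24.00 years.
γ_2 = 44.35/24.00 = 1.848; β = √(1 − 1/γ²) = √0.7072.

β = 0.841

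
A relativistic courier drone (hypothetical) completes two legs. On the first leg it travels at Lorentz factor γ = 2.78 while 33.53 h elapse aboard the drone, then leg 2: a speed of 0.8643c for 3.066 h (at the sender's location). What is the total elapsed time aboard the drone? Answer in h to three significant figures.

Leg 1: 33.53 h is already measured aboard the drone.
Leg 2: γ = 1/√(1 − 0.8643²) = 1/√0.2530 = 1.988; τ_2 = 3.066/1.988 = 1.542 h.
Total: 33.53 + 1.542 h.

τ = 35.1 h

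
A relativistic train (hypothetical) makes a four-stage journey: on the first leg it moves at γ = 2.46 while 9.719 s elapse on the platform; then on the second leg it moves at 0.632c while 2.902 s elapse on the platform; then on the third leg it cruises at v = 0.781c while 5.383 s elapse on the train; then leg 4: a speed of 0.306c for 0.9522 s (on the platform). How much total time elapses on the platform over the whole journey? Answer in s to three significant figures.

Leg 1: 9.719 s is already measured on the platform.
Leg 2: 2.902 s is already measured on the platform.
Leg 3: γ = 1/√(1 − 0.781²) = 1/√0.3900 = 1.601; Δt_3 = 1.601 × 5.383 = 8.619 s.
Leg 4: 0.9522 s is already measured on the platform.
Total: 9.719 + 2.902 + 8.619 + 0.9522 s.

Δt = 22.2 s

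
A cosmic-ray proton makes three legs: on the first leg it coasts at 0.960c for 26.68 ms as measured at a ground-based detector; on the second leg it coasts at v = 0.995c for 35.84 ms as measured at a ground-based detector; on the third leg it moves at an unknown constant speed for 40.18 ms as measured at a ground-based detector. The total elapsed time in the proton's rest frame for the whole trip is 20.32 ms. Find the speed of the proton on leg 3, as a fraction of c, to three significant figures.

β = 0.973

Leg 1: γ = 1/√(1 − 0.960²) = 25/7 ≈ 3.571; τ_1 = 26.68/3.571 = 7.470 ms.
Leg 2: γ = 1/√(1 − 0.995²) = 1/√0.009975 = 10.01; τ_2 = 35.84/10.01 = 3.580 ms.
Leg 3: speed unknown; τ_3 = 40.18/γ_3.
Total proper time: 7.470 + 3.580 + τ_3 = 20.32, so τ_3 = 20.32 − 11.05 = 9.270 ms.
γ_3 = 40.18/9.270 = 4.334; β = √(1 − 1/γ²) = √0.9468.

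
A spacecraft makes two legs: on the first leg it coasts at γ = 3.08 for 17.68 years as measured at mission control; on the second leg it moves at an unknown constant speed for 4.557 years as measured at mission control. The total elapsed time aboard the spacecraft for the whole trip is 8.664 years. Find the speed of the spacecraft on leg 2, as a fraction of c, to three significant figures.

β = 0.767

Leg 1: γ = 3.08; τ_1 = 17.68/3.080 = 5.740 years.
Leg 2: speed unknown; τ_2 = 4.557/γ_2.
Total proper time: 5.740 + τ_2 = 8.664, so τ_2 = 8.664 − 5.740 = 2.924 years.
γ_2 = 4.557/2.924 = 1.559; β = √(1 − 1/γ²) = √0.5884.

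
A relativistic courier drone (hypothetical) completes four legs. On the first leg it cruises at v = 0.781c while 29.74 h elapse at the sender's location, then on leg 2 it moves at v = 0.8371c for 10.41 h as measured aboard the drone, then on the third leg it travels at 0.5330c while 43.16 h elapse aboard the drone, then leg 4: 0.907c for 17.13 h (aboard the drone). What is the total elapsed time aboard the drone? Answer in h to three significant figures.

τ = 89.3 h

Leg 1: γ = 1/√(1 − 0.781²) = 1/√0.3900 = 1.601; τ_1 = 29.74/1.601 = 18.57 h.
Leg 2: 10.41 h is already measured aboard the drone.
Leg 3: 43.16 h is already measured aboard the drone.
Leg 4: 17.13 h is already measured aboard the drone.
Total: 18.57 + 10.41 + 43.16 + 17.13 h.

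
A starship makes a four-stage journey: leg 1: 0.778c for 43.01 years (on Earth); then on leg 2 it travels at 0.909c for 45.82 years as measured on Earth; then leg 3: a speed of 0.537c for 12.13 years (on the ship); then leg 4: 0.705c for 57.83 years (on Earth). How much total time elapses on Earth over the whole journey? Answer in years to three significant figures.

Δt = 161 years

Leg 1: 43.01 years is already measured on Earth.
Leg 2: 45.82 years is already measured on Earth.
Leg 3: γ = 1/√(1 − 0.537²) = 1/√0.7116 = 1.185; Δt_3 = 1.185 × 12.13 = 14.38 years.
Leg 4: 57.83 years is already measured on Earth.
Total: 43.01 + 45.82 + 14.38 + 57.83 years.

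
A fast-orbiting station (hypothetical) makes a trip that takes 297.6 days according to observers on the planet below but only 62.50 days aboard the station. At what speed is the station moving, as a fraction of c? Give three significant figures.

v = 0.978c

The proper time is measured aboard the station (both events occur at the station's location); Δt is measured on the planet below. γ = Δt/τ = 297.6/62.50 = 4.762.
β = √(1 − 1/γ²) = √(1 − 0.04411) = √0.9559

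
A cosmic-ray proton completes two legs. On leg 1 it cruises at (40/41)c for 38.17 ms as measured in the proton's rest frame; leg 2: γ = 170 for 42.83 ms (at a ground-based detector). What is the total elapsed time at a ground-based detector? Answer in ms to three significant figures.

Δt = 217 ms

Leg 1: γ = 1/√(1 − (40/41)²) = 41/9 ≈ 4.556; Δt_1 = 4.556 × 38.17 = 173.9 ms.
Leg 2: 42.83 ms is already measured at a ground-based detector.
Total: 173.9 + 42.83 ms.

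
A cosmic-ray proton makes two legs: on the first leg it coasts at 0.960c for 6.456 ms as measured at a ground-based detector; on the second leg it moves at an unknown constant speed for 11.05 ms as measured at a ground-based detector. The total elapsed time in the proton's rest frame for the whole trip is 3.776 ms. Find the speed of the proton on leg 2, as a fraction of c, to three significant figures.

β = 0.984

Leg 1: γ = 1/√(1 − 0.960²) = 25/7 ≈ 3.571; τ_1 = 6.456/3.571 = 1.808 ms.
Leg 2: speed unknown; τ_2 = 11.05/γ_2.
Total proper time: 1.808 + τ_2 = 3.776, so τ_2 = 3.776 − 1.808 = 1.968 ms.
γ_2 = 11.05/1.968 = 5.614; β = √(1 − 1/γ²) = √0.9683.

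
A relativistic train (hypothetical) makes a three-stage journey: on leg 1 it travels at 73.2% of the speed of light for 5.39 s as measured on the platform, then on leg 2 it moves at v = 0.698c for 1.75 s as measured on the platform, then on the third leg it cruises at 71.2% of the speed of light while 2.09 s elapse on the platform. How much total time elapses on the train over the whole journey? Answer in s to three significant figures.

τ = 6.39 s

Leg 1: β = 0.732; γ = 1/√(1 − 0.732²) = 1/√0.4642 = 1.468; τ_1 = 5.39/1.468 = 3.672 s.
Leg 2: γ = 1/√(1 − 0.698²) = 1/√0.5128 = 1.396; τ_2 = 1.75/1.396 = 1.253 s.
Leg 3: β = 0.712; γ = 1/√(1 − 0.712²) = 1/√0.4931 = 1.424; τ_3 = 2.09/1.424 = 1.468 s.
Total: 3.672 + 1.253 + 1.468 s.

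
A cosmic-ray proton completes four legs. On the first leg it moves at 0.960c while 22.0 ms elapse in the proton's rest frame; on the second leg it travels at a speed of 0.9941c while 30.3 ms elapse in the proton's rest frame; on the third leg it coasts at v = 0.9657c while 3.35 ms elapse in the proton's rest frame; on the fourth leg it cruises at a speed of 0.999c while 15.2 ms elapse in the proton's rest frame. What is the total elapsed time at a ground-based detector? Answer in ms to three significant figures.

Δt = 711 ms

Leg 1: γ = 1/√(1 − 0.960²) = 25/7 ≈ 3.571; Δt_1 = 3.571 × 22.0 = 78.57 ms.
Leg 2: γ = 1/√(1 − 0.9941²) = 1/√0.01177 = 9.219; Δt_2 = 9.219 × 30.3 = 279.3 ms.
Leg 3: γ = 1/√(1 − 0.9657²) = 1/√0.06742 = 3.851; Δt_3 = 3.851 × 3.35 = 12.90 ms.
Leg 4: γ = 1/√(1 − 0.999²) = 1/√0.001999 = 22.37; Δt_4 = 22.37 × 15.2 = 340.0 ms.
Total: 78.57 + 279.3 + 12.90 + 340.0 ms.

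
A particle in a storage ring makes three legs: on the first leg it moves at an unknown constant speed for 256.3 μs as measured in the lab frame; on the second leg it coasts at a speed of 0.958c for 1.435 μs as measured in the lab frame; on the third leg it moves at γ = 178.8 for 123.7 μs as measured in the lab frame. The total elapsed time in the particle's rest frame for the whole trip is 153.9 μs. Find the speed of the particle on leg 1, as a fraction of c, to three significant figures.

β = 0.803

Leg 1: speed unknown; τ_1 = 256.3/γ_1.
Leg 2: γ = 1/√(1 − 0.958²) = 1/√0.08224 = 3.487; τ_2 = 1.435/3.487 = 0.4115 μs.
Leg 3: γ = 178.8; τ_3 = 123.7/178.8 = 0.6918 μs.
Total proper time: τ_1 + 0.4115 + 0.6918 = 153.9, so τ_1 = 153.9 − 1.103 = 152.8 μs.
γ_1 = 256.3/152.8 = 1.677; β = √(1 − 1/γ²) = √0.6446.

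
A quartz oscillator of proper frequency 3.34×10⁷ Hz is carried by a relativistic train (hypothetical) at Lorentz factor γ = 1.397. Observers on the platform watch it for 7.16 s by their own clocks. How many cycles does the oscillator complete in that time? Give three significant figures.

N = 1.71×10⁸

γ = 1.397
During 7.16 s of lab time, the oscillator's proper time advances by τ = Δt/γ = 7.16/1.397 = 5.125 s = 5.125×10⁰ s.
N = f × τ = 3.34×10⁷ × 5.125×10⁰ = 1.712×10⁸.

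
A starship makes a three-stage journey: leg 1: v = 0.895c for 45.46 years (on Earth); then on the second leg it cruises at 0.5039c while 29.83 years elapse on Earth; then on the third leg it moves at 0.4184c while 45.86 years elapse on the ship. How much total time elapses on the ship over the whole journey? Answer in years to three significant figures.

τ = 91.9 years

Leg 1: γ = 1/√(1 − 0.895²) = 1/√0.1990 = 2.242; τ_1 = 45.46/2.242 = 20.28 years.
Leg 2: γ = 1/√(1 − 0.5039²) = 1/√0.7461 = 1.158; τ_2 = 29.83/1.158 = 25.77 years.
Leg 3: 45.86 years is already measured on the ship.
Total: 20.28 + 25.77 + 45.86 years.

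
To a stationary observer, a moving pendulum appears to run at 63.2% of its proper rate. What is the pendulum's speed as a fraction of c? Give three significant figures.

Rate ratio = 1/γ, so γ = 1/0.632 = 1.582.
β = √(1 − 1/γ²) = √(1 − 0.632²) = √0.6006

β = 0.775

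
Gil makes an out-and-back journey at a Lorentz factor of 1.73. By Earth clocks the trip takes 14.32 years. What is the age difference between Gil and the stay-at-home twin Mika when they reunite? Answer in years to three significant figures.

Δt − τ = 6.04 years

γ = 1.73
Gil's elapsed proper time: τ = 14.32/1.730 = 8.277 years.
Age gap = Δt − τ = 14.32 − 8.277 years.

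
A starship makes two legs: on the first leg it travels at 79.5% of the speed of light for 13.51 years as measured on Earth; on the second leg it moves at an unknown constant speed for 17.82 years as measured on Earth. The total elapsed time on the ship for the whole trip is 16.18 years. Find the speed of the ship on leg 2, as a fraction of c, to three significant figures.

Leg 1: β = 0.795; γ = 1/√(1 − 0.795²) = 1/√0.3680 = 1.649; τ_1 = 13.51/1.649 = 8.195 years.
Leg 2: speed unknown; τ_2 = 17.82/γ_2.
Total proper time: 8.195 + τ_2 = 16.18, so τ_2 = 16.18 − 8.195 = 7.985 years.
γ_2 = 17.82/7.985 = 2.232; β = √(1 − 1/γ²) = √0.7992.

β = 0.894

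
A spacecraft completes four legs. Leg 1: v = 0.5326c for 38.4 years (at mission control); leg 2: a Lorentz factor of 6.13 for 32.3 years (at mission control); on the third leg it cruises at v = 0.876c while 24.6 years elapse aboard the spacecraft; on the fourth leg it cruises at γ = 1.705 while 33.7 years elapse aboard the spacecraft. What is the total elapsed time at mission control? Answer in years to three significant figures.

Δt = 179 years

Leg 1: 38.4 years is already measured at mission control.
Leg 2: 32.3 years is already measured at mission control.
Leg 3: γ = 1/√(1 − 0.876²) = 1/√0.2326 = 2.073; Δt_3 = 2.073 × 24.6 = 51.00 years.
Leg 4: γ = 1.705; Δt_4 = 1.705 × 33.7 = 57.46 years.
Total: 38.40 + 32.30 + 51.00 + 57.46 years.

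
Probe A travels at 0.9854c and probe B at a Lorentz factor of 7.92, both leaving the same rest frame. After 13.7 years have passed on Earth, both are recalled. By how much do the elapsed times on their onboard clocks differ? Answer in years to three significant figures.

|τ_A − τ_B| = 0.603 years

A: γ = 1/√(1 − 0.9854²) = 1/√0.02899 = 5.874; τ_A = 13.7/5.874 = 2.332 years.
B: γ = 7.92; τ_B = 13.7/7.920 = 1.730 years.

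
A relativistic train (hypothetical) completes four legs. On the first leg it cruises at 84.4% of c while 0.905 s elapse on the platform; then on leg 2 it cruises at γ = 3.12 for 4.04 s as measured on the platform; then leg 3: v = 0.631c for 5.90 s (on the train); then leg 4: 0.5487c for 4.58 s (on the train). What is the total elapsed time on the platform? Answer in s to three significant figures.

Δt = 18.0 s

Leg 1: 0.905 s is already measured on the platform.
Leg 2: 4.04 s is already measured on the platform.
Leg 3: γ = 1/√(1 − 0.631²) = 1/√0.6018 = 1.289; Δt_3 = 1.289 × 5.90 = 7.605 s.
Leg 4: γ = 1/√(1 − 0.5487²) = 1/√0.6989 = 1.196; Δt_4 = 1.196 × 4.58 = 5.478 s.
Total: 0.9050 + 4.040 + 7.605 + 5.478 s.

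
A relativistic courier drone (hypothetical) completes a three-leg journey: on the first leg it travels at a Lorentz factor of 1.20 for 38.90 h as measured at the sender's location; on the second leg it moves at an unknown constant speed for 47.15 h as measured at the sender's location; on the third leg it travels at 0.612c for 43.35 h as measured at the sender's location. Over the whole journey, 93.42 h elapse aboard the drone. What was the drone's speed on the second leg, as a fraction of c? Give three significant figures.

Leg 1: γ = 1.20; τ_1 = 38.90/1.200 = 32.42 h.
Leg 2: speed unknown; τ_2 = 47.15/γ_2.
Leg 3: γ = 1/√(1 − 0.612²) = 1/√0.6255 = 1.264; τ_3 = 43.35/1.264 = 34.28 h.
Total proper time: 32.42 + τ_2 + 34.28 = 93.42, so τ_2 = 93.42 − 66.70 = 26.72 h.
γ_2 = 47.15/26.72 = 1.765; β = √(1 − 1/γ²) = √0.6789.

β = 0.824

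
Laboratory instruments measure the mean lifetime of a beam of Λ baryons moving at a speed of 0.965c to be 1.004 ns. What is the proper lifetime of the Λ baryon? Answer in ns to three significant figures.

γ = 1/√(1 − 0.965²) = 1/√0.06878 = 3.813
The lab-frame lifetime is the dilated interval; the proper lifetime is τ₀ = Δt/γ = 1.004/3.813 ns.

τ₀ = 0.263 ns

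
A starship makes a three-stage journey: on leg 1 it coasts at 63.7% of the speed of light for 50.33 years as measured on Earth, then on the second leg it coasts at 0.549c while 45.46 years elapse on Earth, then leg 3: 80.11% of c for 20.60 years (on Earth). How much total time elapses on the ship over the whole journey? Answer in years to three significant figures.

Leg 1: β = 0.637; γ = 1/√(1 − 0.637²) = 1/√0.5942 = 1.297; τ_1 = 50.33/1.297 = 38.80 years.
Leg 2: γ = 1/√(1 − 0.549²) = 1/√0.6986 = 1.196; τ_2 = 45.46/1.196 = 38.00 years.
Leg 3: β = 0.8011; γ = 1/√(1 − 0.8011²) = 1/√0.3582 = 1.671; τ_3 = 20.60/1.671 = 12.33 years.
Total: 38.80 + 38.00 + 12.33 years.

τ = 89.1 years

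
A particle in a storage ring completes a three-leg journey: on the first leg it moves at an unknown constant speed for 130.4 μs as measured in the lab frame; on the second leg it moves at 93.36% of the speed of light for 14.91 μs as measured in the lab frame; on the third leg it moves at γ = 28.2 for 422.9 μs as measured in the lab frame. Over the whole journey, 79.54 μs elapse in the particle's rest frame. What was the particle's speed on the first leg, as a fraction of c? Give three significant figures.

Leg 1: speed unknown; τ_1 = 130.4/γ_1.
Leg 2: β = 0.9336; γ = 1/√(1 − 0.9336²) = 1/√0.1284 = 2.791; τ_2 = 14.91/2.791 = 5.343 μs.
Leg 3: γ = 28.2; τ_3 = 422.9/28.20 = 15.00 μs.
Total proper time: τ_1 + 5.343 + 15.00 = 79.54, so τ_1 = 79.54 − 20.34 = 59.20 μs.
γ_1 = 130.4/59.20 = 2.203; β = √(1 − 1/γ²) = √0.7939.

β = 0.891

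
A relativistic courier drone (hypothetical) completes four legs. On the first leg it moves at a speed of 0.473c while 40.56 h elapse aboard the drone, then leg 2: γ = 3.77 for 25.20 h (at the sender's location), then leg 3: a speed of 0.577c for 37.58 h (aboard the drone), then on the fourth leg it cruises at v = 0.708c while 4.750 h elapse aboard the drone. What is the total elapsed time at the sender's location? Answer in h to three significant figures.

Leg 1: γ = 1/√(1 − 0.473²) = 1/√0.7763 = 1.135; Δt_1 = 1.135 × 40.56 = 46.04 h.
Leg 2: 25.20 h is already measured at the sender's location.
Leg 3: γ = 1/√(1 − 0.577²) = 1/√0.6671 = 1.224; Δt_3 = 1.224 × 37.58 = 46.01 h.
Leg 4: γ = 1/√(1 − 0.708²) = 1/√0.4987 = 1.416; Δt_4 = 1.416 × 4.750 = 6.726 h.
Total: 46.04 + 25.20 + 46.01 + 6.726 h.

Δt = 124 h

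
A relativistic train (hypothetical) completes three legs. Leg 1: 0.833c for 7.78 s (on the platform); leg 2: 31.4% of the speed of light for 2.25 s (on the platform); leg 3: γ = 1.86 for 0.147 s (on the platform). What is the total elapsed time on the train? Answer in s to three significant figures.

Leg 1: γ = 1/√(1 − 0.833²) = 1/√0.3061 = 1.807; τ_1 = 7.78/1.807 = 4.304 s.
Leg 2: β = 0.314; γ = 1/√(1 − 0.314²) = 1/√0.9014 = 1.053; τ_2 = 2.25/1.053 = 2.136 s.
Leg 3: γ = 1.86; τ_3 = 0.147/1.860 = 0.07903 s.
Total: 4.304 + 2.136 + 0.07903 s.

τ = 6.52 s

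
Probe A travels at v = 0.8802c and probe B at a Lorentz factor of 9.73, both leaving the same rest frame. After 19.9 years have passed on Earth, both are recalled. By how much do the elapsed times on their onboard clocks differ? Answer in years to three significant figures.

|τ_A − τ_B| = 7.40 years

A: γ = 1/√(1 − 0.8802²) = 1/√0.2252 = 2.107; τ_A = 19.9/2.107 = 9.445 years.
B: γ = 9.73; τ_B = 19.9/9.730 = 2.045 years.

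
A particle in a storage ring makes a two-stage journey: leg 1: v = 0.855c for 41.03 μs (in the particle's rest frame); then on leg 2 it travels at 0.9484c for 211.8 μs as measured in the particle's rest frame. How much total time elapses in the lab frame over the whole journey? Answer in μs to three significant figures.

Leg 1: γ = 1/√(1 − 0.855²) = 1/√0.2690 = 1.928; Δt_1 = 1.928 × 41.03 = 79.11 μs.
Leg 2: γ = 1/√(1 − 0.9484²) = 1/√0.1005 = 3.154; Δt_2 = 3.154 × 211.8 = 668.0 μs.
Total: 79.11 + 668.0 μs.

Δt = 747 μs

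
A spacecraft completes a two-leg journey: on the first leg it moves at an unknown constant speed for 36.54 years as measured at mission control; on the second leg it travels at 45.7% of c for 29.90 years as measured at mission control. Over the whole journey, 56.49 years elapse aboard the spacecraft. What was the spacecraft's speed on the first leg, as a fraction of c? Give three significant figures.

Leg 1: speed unknown; τ_1 = 36.54/γ_1.
Leg 2: β = 0.457; γ = 1/√(1 − 0.457²) = 1/√0.7912 = 1.124; τ_2 = 29.90/1.124 = 26.60 years.
Total proper time: τ_1 + 26.60 = 56.49, so τ_1 = 56.49 − 26.60 = 29.89 years.
γ_1 = 36.54/29.89 = 1.222; β = √(1 − 1/γ²) = √0.3306.

β = 0.575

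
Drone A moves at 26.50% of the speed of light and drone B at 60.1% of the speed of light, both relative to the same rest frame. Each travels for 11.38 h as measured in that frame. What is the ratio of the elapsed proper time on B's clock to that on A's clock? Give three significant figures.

τ_B/τ_A = 0.829

A: β = 0.2650; γ = 1/√(1 − 0.2650²) = 1/√0.9298 = 1.037. B: β = 0.601; γ = 1/√(1 − 0.601²) = 1/√0.6388 = 1.251.
τ_A/τ_B = γ_B/γ_A = 1.251/1.037 = 1.206, so τ_B/τ_A = 0.8289.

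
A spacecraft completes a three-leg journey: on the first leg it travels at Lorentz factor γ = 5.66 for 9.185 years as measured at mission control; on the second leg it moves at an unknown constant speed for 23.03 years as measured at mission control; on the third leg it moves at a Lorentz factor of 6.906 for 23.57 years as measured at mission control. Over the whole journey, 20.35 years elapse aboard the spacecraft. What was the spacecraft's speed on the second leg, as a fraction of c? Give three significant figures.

β = 0.747

Leg 1: γ = 5.66; τ_1 = 9.185/5.660 = 1.623 years.
Leg 2: speed unknown; τ_2 = 23.03/γ_2.
Leg 3: γ = 6.906; τ_3 = 23.57/6.906 = 3.413 years.
Total proper time: 1.623 + τ_2 + 3.413 = 20.35, so τ_2 = 20.35 − 5.036 = 15.31 years.
γ_2 = 23.03/15.31 = 1.504; β = √(1 − 1/γ²) = √0.5578.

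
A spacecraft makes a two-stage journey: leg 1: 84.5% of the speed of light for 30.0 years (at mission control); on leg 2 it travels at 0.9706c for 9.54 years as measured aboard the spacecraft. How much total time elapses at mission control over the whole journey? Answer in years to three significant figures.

Δt = 69.6 years

Leg 1: 30.0 years is already measured at mission control.
Leg 2: γ = 1/√(1 − 0.9706²) = 1/√0.05794 = 4.155; Δt_2 = 4.155 × 9.54 = 39.63 years.
Total: 30.00 + 39.63 years.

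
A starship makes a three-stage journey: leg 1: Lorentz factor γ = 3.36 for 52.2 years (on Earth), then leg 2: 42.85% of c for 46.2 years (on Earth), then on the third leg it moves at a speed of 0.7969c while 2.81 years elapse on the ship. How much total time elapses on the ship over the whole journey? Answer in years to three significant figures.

τ = 60.1 years

Leg 1: γ = 3.36; τ_1 = 52.2/3.360 = 15.54 years.
Leg 2: β = 0.4285; γ = 1/√(1 − 0.4285²) = 1/√0.8164 = 1.107; τ_2 = 46.2/1.107 = 41.74 years.
Leg 3: 2.81 years is already measured on the ship.
Total: 15.54 + 41.74 + 2.810 years.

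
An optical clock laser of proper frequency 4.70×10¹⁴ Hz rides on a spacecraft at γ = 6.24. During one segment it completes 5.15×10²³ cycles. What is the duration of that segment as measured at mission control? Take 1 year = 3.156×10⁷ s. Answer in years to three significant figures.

γ = 6.24
Proper time for N cycles: τ = N/f = 5.15×10²³/(4.70×10¹⁴) = 1.096×10⁹ s = 34.72 years.
Lab-frame duration Δt = γτ = 6.240 × 34.72 = 216.6 years.

Δt = 217 years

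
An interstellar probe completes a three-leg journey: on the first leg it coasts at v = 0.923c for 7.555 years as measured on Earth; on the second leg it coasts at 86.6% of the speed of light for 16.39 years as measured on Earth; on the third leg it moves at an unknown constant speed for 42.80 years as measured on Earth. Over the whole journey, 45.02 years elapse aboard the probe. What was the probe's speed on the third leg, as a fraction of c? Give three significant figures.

Leg 1: γ = 1/√(1 − 0.923²) = 1/√0.1481 = 2.599; τ_1 = 7.555/2.599 = 2.907 years.
Leg 2: β = 0.866; γ = 1/√(1 − 0.866²) = 1/√0.2500 = 2.000; τ_2 = 16.39/2.000 = 8.196 years.
Leg 3: speed unknown; τ_3 = 42.80/γ_3.
Total proper time: 2.907 + 8.196 + τ_3 = 45.02, so τ_3 = 45.02 − 11.10 = 33.92 years.
γ_3 = 42.80/33.92 = 1.262; β = √(1 − 1/γ²) = √0.3720.

β = 0.610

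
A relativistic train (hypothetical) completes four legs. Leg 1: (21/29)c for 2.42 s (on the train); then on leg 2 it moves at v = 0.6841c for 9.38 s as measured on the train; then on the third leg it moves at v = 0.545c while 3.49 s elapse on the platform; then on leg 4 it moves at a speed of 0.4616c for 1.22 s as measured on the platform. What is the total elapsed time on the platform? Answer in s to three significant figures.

Δt = 21.1 s

Leg 1: γ = 1/√(1 − (21/29)²) = 29/20 = 1.450; Δt_1 = 1.450 × 2.42 = 3.509 s.
Leg 2: γ = 1/√(1 − 0.6841²) = 1/√0.5320 = 1.371; Δt_2 = 1.371 × 9.38 = 12.86 s.
Leg 3: 3.49 s is already measured on the platform.
Leg 4: 1.22 s is already measured on the platform.
Total: 3.509 + 12.86 + 3.490 + 1.220 s.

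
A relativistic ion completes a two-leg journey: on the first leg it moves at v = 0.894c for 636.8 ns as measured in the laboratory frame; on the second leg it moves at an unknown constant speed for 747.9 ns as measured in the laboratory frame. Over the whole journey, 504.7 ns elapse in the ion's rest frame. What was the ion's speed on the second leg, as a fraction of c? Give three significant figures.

Leg 1: γ = 1/√(1 − 0.894²) = 1/√0.2008 = 2.232; τ_1 = 636.8/2.232 = 285.3 ns.
Leg 2: speed unknown; τ_2 = 747.9/γ_2.
Total proper time: 285.3 + τ_2 = 504.7, so τ_2 = 504.7 − 285.3 = 219.4 ns.
γ_2 = 747.9/219.4 = 3.409; β = √(1 − 1/γ²) = √0.9140.

β = 0.956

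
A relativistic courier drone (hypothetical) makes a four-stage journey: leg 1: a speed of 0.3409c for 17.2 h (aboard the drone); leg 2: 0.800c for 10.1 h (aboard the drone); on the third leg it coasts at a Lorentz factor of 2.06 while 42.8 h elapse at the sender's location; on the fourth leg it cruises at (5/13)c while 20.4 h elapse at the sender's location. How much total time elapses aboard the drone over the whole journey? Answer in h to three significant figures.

Leg 1: 17.2 h is already measured aboard the drone.
Leg 2: 10.1 h is already measured aboard the drone.
Leg 3: γ = 2.06; τ_3 = 42.8/2.060 = 20.78 h.
Leg 4: γ = 1/√(1 − (5/13)²) = 13/12 ≈ 1.083; τ_4 = 20.4/1.083 = 18.83 h.
Total: 17.20 + 10.10 + 20.78 + 18.83 h.

τ = 66.9 h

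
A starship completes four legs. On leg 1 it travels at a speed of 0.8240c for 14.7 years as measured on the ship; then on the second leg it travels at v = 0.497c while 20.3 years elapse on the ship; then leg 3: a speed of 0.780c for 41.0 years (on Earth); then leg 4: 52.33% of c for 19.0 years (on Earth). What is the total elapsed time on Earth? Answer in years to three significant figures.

Leg 1: γ = 1/√(1 − 0.8240²) = 1/√0.3210 = 1.765; Δt_1 = 1.765 × 14.7 = 25.94 years.
Leg 2: γ = 1/√(1 − 0.497²) = 1/√0.7530 = 1.152; Δt_2 = 1.152 × 20.3 = 23.39 years.
Leg 3: 41.0 years is already measured on Earth.
Leg 4: 19.0 years is already measured on Earth.
Total: 25.94 + 23.39 + 41.00 + 19.00 years.

Δt = 109 years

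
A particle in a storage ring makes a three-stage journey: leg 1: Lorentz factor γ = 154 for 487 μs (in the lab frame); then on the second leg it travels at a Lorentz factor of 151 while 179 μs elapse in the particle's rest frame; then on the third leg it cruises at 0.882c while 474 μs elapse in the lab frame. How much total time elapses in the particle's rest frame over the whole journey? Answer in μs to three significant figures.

τ = 406 μs

Leg 1: γ = 154; τ_1 = 487/154.0 = 3.162 μs.
Leg 2: 179 μs is already measured in the particle's rest frame.
Leg 3: γ = 1/√(1 − 0.882²) = 1/√0.2221 = 2.122; τ_3 = 474/2.122 = 223.4 μs.
Total: 3.162 + 179.0 + 223.4 μs.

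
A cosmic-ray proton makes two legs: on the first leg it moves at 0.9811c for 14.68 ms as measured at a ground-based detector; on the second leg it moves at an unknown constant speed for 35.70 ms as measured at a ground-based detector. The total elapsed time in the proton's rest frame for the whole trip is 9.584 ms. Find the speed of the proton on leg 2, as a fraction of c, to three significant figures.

Leg 1: γ = 1/√(1 − 0.9811²) = 1/√0.03744 = 5.168; τ_1 = 14.68/5.168 = 2.841 ms.
Leg 2: speed unknown; τ_2 = 35.70/γ_2.
Total proper time: 2.841 + τ_2 = 9.584, so τ_2 = 9.584 − 2.841 = 6.743 ms.
γ_2 = 35.70/6.743 = 5.294; β = √(1 − 1/γ²) = √0.9643.

β = 0.982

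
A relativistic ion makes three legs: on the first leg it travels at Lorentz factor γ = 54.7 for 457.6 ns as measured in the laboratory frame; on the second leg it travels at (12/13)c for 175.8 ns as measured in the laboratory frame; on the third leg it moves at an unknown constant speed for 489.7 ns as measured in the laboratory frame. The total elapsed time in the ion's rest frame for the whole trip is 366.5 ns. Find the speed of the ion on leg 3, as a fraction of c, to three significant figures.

β = 0.805

Leg 1: γ = 54.7; τ_1 = 457.6/54.70 = 8.366 ns.
Leg 2: γ = 1/√(1 − (12/13)²) = 13/5 = 2.600; τ_2 = 175.8/2.600 = 67.62 ns.
Leg 3: speed unknown; τ_3 = 489.7/γ_3.
Total proper time: 8.366 + 67.62 + τ_3 = 366.5, so τ_3 = 366.5 − 75.98 = 290.5 ns.
γ_3 = 489.7/290.5 = 1.686; β = √(1 − 1/γ²) = √0.6480.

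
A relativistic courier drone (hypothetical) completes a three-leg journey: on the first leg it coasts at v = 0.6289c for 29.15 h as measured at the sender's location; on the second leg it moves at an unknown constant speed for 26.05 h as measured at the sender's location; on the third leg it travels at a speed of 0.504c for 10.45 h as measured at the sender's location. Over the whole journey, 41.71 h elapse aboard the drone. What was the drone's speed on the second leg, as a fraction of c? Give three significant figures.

Leg 1: γ = 1/√(1 − 0.6289²) = 1/√0.6045 = 1.286; τ_1 = 29.15/1.286 = 22.66 h.
Leg 2: speed unknown; τ_2 = 26.05/γ_2.
Leg 3: γ = 1/√(1 − 0.504²) = 1/√0.7460 = 1.158; τ_3 = 10.45/1.158 = 9.026 h.
Total proper time: 22.66 + τ_2 + 9.026 = 41.71, so τ_2 = 41.71 − 31.69 = 10.02 h.
γ_2 = 26.05/10.02 = 2.600; β = √(1 − 1/γ²) = √0.8520.

β = 0.923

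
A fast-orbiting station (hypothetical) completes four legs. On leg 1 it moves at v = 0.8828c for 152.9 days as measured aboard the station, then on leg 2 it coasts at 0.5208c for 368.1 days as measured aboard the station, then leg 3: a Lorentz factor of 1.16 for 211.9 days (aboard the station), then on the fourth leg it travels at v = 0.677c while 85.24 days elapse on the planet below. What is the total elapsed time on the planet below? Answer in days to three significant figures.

Δt = 1090 days

Leg 1: γ = 1/√(1 − 0.8828²) = 1/√0.2207 = 2.129; Δt_1 = 2.129 × 152.9 = 325.5 days.
Leg 2: γ = 1/√(1 − 0.5208²) = 1/√0.7288 = 1.171; Δt_2 = 1.171 × 368.1 = 431.2 days.
Leg 3: γ = 1.16; Δt_3 = 1.160 × 211.9 = 245.8 days.
Leg 4: 85.24 days is already measured on the planet below.
Total: 325.5 + 431.2 + 245.8 + 85.24 days.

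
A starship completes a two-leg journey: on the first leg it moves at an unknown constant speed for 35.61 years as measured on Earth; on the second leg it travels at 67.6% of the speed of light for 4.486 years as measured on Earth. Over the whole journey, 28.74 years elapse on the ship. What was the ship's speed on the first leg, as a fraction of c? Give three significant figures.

Leg 1: speed unknown; τ_1 = 35.61/γ_1.
Leg 2: β = 0.676; γ = 1/√(1 − 0.676²) = 1/√0.5430 = 1.357; τ_2 = 4.486/1.357 = 3.306 years.
Total proper time: τ_1 + 3.306 = 28.74, so τ_1 = 28.74 − 3.306 = 25.43 years.
γ_1 = 35.61/25.43 = 1.400; β = √(1 − 1/γ²) = √0.4899.

β = 0.700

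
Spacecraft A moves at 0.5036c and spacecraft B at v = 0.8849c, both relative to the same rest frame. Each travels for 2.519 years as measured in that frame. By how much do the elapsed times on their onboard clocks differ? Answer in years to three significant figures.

A: γ = 1/√(1 − 0.5036²) = 1/√0.7464 = 1.157; τ_A = 2.519/1.157 = 2.176 years.
B: γ = 1/√(1 − 0.8849²) = 1/√0.2170 = 2.147; τ_B = 2.519/2.147 = 1.173 years.

|τ_A − τ_B| = 1.00 years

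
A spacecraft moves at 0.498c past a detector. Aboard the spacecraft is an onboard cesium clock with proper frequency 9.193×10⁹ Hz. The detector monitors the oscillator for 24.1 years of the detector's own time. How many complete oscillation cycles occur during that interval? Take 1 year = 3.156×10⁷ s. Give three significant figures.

γ = 1/√(1 − 0.498²) = 1/√0.7520 = 1.153
During 24.1 years of lab time, the oscillator's proper time advances by τ = Δt/γ = 24.1/1.153 = 20.90 years = 6.596×10⁸ s.
N = f × τ = 9.193×10⁹ × 6.596×10⁸ = 6.063×10¹⁸.

N = 6.06×10¹⁸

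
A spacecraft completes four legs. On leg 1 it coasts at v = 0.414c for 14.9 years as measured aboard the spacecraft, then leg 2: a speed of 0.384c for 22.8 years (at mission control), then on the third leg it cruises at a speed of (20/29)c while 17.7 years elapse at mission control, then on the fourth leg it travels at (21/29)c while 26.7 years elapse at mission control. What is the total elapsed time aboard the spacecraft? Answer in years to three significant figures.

Leg 1: 14.9 years is already measured aboard the spacecraft.
Leg 2: γ = 1/√(1 − 0.384²) = 1/√0.8525 = 1.083; τ_2 = 22.8/1.083 = 21.05 years.
Leg 3: γ = 1/√(1 − (20/29)²) = 29/21 ≈ 1.381; τ_3 = 17.7/1.381 = 12.82 years.
Leg 4: γ = 1/√(1 − (21/29)²) = 29/20 = 1.450; τ_4 = 26.7/1.450 = 18.41 years.
Total: 14.90 + 21.05 + 12.82 + 18.41 years.

τ = 67.2 years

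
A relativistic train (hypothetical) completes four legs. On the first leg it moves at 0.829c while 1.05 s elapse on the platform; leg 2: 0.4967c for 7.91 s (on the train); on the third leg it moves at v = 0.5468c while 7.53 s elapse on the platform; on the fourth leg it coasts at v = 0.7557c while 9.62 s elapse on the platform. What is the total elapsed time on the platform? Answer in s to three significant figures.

Leg 1: 1.05 s is already measured on the platform.
Leg 2: γ = 1/√(1 − 0.4967²) = 1/√0.7533 = 1.152; Δt_2 = 1.152 × 7.91 = 9.114 s.
Leg 3: 7.53 s is already measured on the platform.
Leg 4: 9.62 s is already measured on the platform.
Total: 1.050 + 9.114 + 7.530 + 9.620 s.

Δt = 27.3 s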